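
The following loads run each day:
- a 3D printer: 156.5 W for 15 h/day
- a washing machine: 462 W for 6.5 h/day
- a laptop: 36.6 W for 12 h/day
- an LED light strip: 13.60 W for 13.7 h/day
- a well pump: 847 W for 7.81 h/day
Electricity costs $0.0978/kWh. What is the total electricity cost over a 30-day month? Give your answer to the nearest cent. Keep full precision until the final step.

3D printer: 156.5 W × 15 h × 30 d = 70,425 Wh = 70.42 kWh
washing machine: 462 W × 6.5 h × 30 d = 90,090 Wh = 90.09 kWh
laptop: 36.6 W × 12 h × 30 d = 13,176 Wh = 13.18 kWh
LED light strip: 13.60 W × 13.7 h × 30 d = 5,590 Wh = 5.59 kWh
well pump: 847 W × 7.81 h × 30 d = 198,452 Wh = 198.5 kWh
Total energy = 70.42 + 90.09 + 13.18 + 5.59 + 198.5 = 377.7 kWh
Cost = 377.7 kWh × $0.0978 = $36.94

$36.94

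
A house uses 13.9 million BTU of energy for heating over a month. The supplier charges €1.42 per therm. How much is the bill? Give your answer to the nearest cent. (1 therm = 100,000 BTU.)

13.9 million BTU × (10 therm/million BTU) = 139 therm
Cost = 139 therm × €1.42/therm = €197.38

€197.38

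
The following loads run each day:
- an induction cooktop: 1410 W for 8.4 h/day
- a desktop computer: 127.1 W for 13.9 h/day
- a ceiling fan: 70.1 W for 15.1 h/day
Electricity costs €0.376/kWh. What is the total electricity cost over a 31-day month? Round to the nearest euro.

induction cooktop: 1410 W × 8.4 h × 31 d = 367,164 Wh = 367.2 kWh
desktop computer: 127.1 W × 13.9 h × 31 d = 54,767 Wh = 54.77 kWh
ceiling fan: 70.1 W × 15.1 h × 31 d = 32,814 Wh = 32.81 kWh
Total energy = 367.2 + 54.77 + 32.81 = 454.7 kWh
Cost = 454.7 kWh × €0.376 = €170.98 ≈ €171

€171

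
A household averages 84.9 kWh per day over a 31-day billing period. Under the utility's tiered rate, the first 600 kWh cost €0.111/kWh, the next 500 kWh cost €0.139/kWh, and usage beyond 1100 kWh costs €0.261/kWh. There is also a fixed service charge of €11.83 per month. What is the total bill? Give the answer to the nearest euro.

€548

Usage = 84.9 kWh/day × 31 days = 2631.9 kWh
First 600 kWh × €0.111 = €66.60
Next 500 kWh × €0.139 = €69.50
Remaining 1531.9 kWh × €0.261 = €399.83
Energy charge = €535.93; + service €11.83 = €547.76 ≈ €548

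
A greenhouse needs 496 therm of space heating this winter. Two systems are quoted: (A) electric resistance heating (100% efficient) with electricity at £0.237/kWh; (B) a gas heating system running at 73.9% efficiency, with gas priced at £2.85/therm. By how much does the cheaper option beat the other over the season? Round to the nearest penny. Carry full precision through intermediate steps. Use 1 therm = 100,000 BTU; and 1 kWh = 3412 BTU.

Heat load = 496 therm × 100,000 = 49,600,000 BTU
Gas: input = 49,600,000 / 0.739 = 67,117,727 BTU = 671.2 therm → 671.2 × £2.85 = £1,912.86
Electric: 49,600,000 BTU / 3412 = 14,540 kWh → × £0.237 = £3,445.25
Difference = |£1,912.86 − £3,445.25| = £1,532.40

£1532.40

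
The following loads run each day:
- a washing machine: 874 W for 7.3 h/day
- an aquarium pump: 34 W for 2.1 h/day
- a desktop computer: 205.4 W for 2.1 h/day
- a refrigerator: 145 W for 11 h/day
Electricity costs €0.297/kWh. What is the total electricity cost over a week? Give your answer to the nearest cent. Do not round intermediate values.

€17.63

washing machine: 874 W × 7.3 h × 7 d = 44,661 Wh = 44.66 kWh
aquarium pump: 34 W × 2.1 h × 7 d = 500 Wh = 0.4998 kWh
desktop computer: 205.4 W × 2.1 h × 7 d = 3,019 Wh = 3.019 kWh
refrigerator: 145 W × 11 h × 7 d = 11,165 Wh = 11.16 kWh
Total energy = 44.66 + 0.4998 + 3.019 + 11.16 = 59.35 kWh
Cost = 59.35 kWh × €0.297 = €17.63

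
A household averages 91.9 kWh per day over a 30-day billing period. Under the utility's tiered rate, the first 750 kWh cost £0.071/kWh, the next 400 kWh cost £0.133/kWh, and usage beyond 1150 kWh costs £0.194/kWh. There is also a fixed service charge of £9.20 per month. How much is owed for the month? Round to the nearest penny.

£427.41

Usage = 91.9 kWh/day × 30 days = 2757 kWh
First 750 kWh × £0.071 = £53.25
Next 400 kWh × £0.133 = £53.20
Remaining 1607 kWh × £0.194 = £311.76
Energy charge = £418.21; + service £9.20 = £427.41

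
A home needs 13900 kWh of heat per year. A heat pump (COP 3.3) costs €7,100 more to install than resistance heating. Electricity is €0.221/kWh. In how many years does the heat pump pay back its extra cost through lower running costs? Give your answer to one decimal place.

3.3 years

Resistance: 13900 kWh × €0.221 = €3,071.90/yr
Heat pump: 13900 / 3.3 = 4212 kWh in → × €0.221 = €930.88/yr
Annual savings = €2,141.02
Payback = €7,100 / €2,141.02 = 3.32 years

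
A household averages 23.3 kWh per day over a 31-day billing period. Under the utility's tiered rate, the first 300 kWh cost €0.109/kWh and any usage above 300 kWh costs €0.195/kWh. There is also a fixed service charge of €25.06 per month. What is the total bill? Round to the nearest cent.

€140.11

Usage = 23.3 kWh/day × 31 days = 722.3 kWh
First 300 kWh × €0.109 = €32.70
Remaining 422.3 kWh × €0.195 = €82.35
Energy charge = €115.05; + service €25.06 = €140.11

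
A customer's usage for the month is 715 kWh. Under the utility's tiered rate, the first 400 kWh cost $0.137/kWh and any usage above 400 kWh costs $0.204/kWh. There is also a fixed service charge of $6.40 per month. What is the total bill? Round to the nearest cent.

First 400 kWh × $0.137 = $54.80
Remaining 315 kWh × $0.204 = $64.26
Energy charge = $119.06; + service $6.40 = $125.46

$125.46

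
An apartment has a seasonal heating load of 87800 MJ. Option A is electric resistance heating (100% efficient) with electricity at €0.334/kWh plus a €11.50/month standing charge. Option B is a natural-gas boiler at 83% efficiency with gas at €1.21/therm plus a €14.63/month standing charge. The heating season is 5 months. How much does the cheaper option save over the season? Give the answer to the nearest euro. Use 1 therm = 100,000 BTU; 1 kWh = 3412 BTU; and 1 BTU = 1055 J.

Heat load = 87800 MJ = 87,800,000,000 J / 1055 = 83,222,749 BTU
Gas: input = 83,222,749 / 0.83 = 100,268,372 BTU = 1,003 therm → 1,003 × €1.21 = €1,213.25; + 5 × €14.63 standing = €1,286.40
Electric: 83,222,749 BTU / 3412 = 24,390 kWh → × €0.334 = €8,146.66; + 5 × €11.50 standing = €8,204.16
Difference = |€1,286.40 − €8,204.16| = €6,917.76 ≈ €6918

€6918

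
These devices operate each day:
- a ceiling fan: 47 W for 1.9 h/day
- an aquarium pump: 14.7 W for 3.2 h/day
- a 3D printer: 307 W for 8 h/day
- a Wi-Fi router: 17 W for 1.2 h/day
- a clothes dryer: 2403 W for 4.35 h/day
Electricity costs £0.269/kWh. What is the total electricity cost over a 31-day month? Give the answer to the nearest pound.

ceiling fan: 47 W × 1.9 h × 31 d = 2,768 Wh = 2.768 kWh
aquarium pump: 14.7 W × 3.2 h × 31 d = 1,458 Wh = 1.458 kWh
3D printer: 307 W × 8 h × 31 d = 76,136 Wh = 76.14 kWh
Wi-Fi router: 17 W × 1.2 h × 31 d = 632 Wh = 0.6324 kWh
clothes dryer: 2403 W × 4.35 h × 31 d = 324,045 Wh = 324 kWh
Total energy = 2.768 + 1.458 + 76.14 + 0.6324 + 324 = 405 kWh
Cost = 405 kWh × £0.269 = £108.96 ≈ £109

£109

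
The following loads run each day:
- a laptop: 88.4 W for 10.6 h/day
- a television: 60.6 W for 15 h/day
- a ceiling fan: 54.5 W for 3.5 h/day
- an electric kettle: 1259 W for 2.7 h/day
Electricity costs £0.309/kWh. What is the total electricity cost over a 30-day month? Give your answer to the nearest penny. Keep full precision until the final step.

£50.39

laptop: 88.4 W × 10.6 h × 30 d = 28,111 Wh = 28.11 kWh
television: 60.6 W × 15 h × 30 d = 27,270 Wh = 27.27 kWh
ceiling fan: 54.5 W × 3.5 h × 30 d = 5,722 Wh = 5.723 kWh
electric kettle: 1259 W × 2.7 h × 30 d = 101,979 Wh = 102 kWh
Total energy = 28.11 + 27.27 + 5.723 + 102 = 163.1 kWh
Cost = 163.1 kWh × £0.309 = £50.39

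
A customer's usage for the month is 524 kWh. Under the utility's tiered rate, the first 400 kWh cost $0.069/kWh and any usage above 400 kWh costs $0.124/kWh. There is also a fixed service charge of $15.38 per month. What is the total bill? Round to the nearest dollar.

First 400 kWh × $0.069 = $27.60
Remaining 124 kWh × $0.124 = $15.38
Energy charge = $42.98; + service $15.38 = $58.36 ≈ $58

$58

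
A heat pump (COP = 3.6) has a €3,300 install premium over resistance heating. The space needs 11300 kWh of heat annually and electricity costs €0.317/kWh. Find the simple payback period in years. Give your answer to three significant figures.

Resistance: 11300 kWh × €0.317 = €3,582.10/yr
Heat pump: 11300 / 3.6 = 3139 kWh in → × €0.317 = €995.03/yr
Annual savings = €2,587.07
Payback = €3,300 / €2,587.07 = 1.28 years

1.28 years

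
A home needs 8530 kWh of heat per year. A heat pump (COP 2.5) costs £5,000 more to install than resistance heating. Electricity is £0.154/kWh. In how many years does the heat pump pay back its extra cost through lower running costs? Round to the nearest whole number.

Resistance: 8530 kWh × £0.154 = £1,313.62/yr
Heat pump: 8530 / 2.5 = 3412 kWh in → × £0.154 = £525.45/yr
Annual savings = £788.17
Payback = £5,000 / £788.17 = 6.34 years

6 years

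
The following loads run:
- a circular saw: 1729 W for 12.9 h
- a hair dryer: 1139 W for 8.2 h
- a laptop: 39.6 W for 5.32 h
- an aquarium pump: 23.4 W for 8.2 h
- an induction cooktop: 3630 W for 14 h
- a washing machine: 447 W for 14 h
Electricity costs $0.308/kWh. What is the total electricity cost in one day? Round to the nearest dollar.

circular saw: 1729 W × 12.9 h = 22,304 Wh = 22.3 kWh
hair dryer: 1139 W × 8.2 h = 9,340 Wh = 9.34 kWh
laptop: 39.6 W × 5.32 h = 211 Wh = 0.2107 kWh
aquarium pump: 23.4 W × 8.2 h = 192 Wh = 0.1919 kWh
induction cooktop: 3630 W × 14 h = 50,820 Wh = 50.82 kWh
washing machine: 447 W × 14 h = 6,258 Wh = 6.258 kWh
Total energy = 22.3 + 9.34 + 0.2107 + 0.1919 + 50.82 + 6.258 = 89.12 kWh
Cost = 89.12 kWh × $0.308 = $27.45 ≈ $27

$27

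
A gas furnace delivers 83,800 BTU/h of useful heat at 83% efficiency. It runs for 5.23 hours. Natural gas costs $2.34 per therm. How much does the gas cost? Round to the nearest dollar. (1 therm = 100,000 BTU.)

$12

Heat delivered = 83,800 BTU/h × 5.23 h = 438,274 BTU
Gas input = 438,274 / 0.83 = 528,041 BTU
= 528,041 / 100,000 = 5.28 therm
Cost = 5.28 × $2.34/therm = $12.36 ≈ $12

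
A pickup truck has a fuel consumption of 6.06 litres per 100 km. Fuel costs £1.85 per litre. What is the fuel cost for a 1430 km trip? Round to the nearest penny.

Fuel = 6.06 L/100 km × 1430 km / 100 = 86.66 L
Cost = 86.66 L × £1.85/L = £160.32

£160.32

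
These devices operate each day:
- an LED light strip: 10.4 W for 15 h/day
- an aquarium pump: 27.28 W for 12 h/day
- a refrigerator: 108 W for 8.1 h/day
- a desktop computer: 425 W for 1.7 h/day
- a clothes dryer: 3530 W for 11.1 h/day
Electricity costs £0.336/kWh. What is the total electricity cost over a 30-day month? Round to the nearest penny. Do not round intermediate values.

£415.94

LED light strip: 10.4 W × 15 h × 30 d = 4,680 Wh = 4.68 kWh
aquarium pump: 27.28 W × 12 h × 30 d = 9,821 Wh = 9.821 kWh
refrigerator: 108 W × 8.1 h × 30 d = 26,244 Wh = 26.24 kWh
desktop computer: 425 W × 1.7 h × 30 d = 21,675 Wh = 21.68 kWh
clothes dryer: 3530 W × 11.1 h × 30 d = 1,175,490 Wh = 1,175 kWh
Total energy = 4.68 + 9.821 + 26.24 + 21.68 + 1,175 = 1,238 kWh
Cost = 1,238 kWh × £0.336 = £415.94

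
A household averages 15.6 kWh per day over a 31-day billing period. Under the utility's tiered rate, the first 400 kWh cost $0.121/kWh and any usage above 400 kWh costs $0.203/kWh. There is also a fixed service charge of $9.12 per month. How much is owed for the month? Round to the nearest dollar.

$74

Usage = 15.6 kWh/day × 31 days = 483.6 kWh
First 400 kWh × $0.121 = $48.40
Remaining 83.6 kWh × $0.203 = $16.97
Energy charge = $65.37; + service $9.12 = $74.49 ≈ $74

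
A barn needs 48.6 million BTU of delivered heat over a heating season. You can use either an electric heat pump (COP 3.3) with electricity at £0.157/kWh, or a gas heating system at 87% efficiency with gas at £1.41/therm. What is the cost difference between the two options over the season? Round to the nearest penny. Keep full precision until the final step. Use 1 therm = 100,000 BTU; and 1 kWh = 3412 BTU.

£109.99

Heat load = 48.6 × 10⁶ BTU = 48,600,000 BTU
Gas: input = 48,600,000 / 0.87 = 55,862,069 BTU = 558.6 therm → 558.6 × £1.41 = £787.66
Heat pump: 48,600,000 BTU / 3412 = 14,240 kWh heat; / 3.3 = 4,316 kWh in → × £0.157 = £677.66
Difference = |£787.66 − £677.66| = £109.99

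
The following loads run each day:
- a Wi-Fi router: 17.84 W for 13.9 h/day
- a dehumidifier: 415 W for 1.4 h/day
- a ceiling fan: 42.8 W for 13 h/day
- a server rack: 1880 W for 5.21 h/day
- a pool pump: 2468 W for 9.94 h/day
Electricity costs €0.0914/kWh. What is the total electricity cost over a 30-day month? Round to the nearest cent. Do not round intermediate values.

€97.92

Wi-Fi router: 17.84 W × 13.9 h × 30 d = 7,439 Wh = 7.439 kWh
dehumidifier: 415 W × 1.4 h × 30 d = 17,430 Wh = 17.43 kWh
ceiling fan: 42.8 W × 13 h × 30 d = 16,692 Wh = 16.69 kWh
server rack: 1880 W × 5.21 h × 30 d = 293,844 Wh = 293.8 kWh
pool pump: 2468 W × 9.94 h × 30 d = 735,958 Wh = 736 kWh
Total energy = 7.439 + 17.43 + 16.69 + 293.8 + 736 = 1,071 kWh
Cost = 1,071 kWh × €0.0914 = €97.92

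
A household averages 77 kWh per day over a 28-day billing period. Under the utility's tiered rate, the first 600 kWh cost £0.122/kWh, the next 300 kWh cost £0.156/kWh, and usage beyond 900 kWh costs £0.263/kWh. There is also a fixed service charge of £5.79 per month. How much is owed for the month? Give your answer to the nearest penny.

£456.12

Usage = 77 kWh/day × 28 days = 2156 kWh
First 600 kWh × £0.122 = £73.20
Next 300 kWh × £0.156 = £46.80
Remaining 1256 kWh × £0.263 = £330.33
Energy charge = £450.33; + service £5.79 = £456.12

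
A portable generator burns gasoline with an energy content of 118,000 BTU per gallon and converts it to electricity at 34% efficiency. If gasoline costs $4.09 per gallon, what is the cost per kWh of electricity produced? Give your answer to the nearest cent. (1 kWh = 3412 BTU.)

$0.35

Electrical output per gallon = 118,000 BTU × 0.34 / 3412 BTU/kWh = 11.76 kWh
Cost per kWh = $4.09 / 11.76 kWh = $0.348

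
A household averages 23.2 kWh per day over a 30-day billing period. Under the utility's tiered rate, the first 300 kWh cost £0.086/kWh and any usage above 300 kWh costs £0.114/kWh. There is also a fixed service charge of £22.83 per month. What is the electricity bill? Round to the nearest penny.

Usage = 23.2 kWh/day × 30 days = 696 kWh
First 300 kWh × £0.086 = £25.80
Remaining 396 kWh × £0.114 = £45.14
Energy charge = £70.94; + service £22.83 = £93.77

£93.77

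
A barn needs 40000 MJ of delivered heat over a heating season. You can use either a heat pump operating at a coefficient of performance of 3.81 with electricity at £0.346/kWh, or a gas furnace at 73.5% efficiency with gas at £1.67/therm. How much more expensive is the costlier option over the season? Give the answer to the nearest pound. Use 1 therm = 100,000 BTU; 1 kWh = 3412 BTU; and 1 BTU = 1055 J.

£148

Heat load = 40000 MJ = 40,000,000,000 J / 1055 = 37,914,692 BTU
Gas: input = 37,914,692 / 0.735 = 51,584,615 BTU = 515.8 therm → 515.8 × £1.67 = £861.46
Heat pump: 37,914,692 BTU / 3412 = 11,110 kWh heat; / 3.81 = 2,917 kWh in → × £0.346 = £1,009.14
Difference = |£861.46 − £1,009.14| = £147.67 ≈ £148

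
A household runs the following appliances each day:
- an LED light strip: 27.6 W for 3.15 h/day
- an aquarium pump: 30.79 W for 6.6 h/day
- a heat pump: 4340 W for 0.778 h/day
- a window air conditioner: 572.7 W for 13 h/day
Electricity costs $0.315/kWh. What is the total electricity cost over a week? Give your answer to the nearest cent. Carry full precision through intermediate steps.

LED light strip: 27.6 W × 3.15 h × 7 d = 609 Wh = 0.6086 kWh
aquarium pump: 30.79 W × 6.6 h × 7 d = 1,422 Wh = 1.422 kWh
heat pump: 4340 W × 0.778 h × 7 d = 23,636 Wh = 23.64 kWh
window air conditioner: 572.7 W × 13 h × 7 d = 52,116 Wh = 52.12 kWh
Total energy = 0.6086 + 1.422 + 23.64 + 52.12 = 77.78 kWh
Cost = 77.78 kWh × $0.315 = $24.50

$24.50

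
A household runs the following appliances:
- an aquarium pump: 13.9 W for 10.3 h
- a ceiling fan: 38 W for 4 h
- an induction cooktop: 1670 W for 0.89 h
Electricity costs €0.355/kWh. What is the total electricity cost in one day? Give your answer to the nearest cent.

aquarium pump: 13.9 W × 10.3 h = 143 Wh = 0.1432 kWh
ceiling fan: 38 W × 4 h = 152 Wh = 0.152 kWh
induction cooktop: 1670 W × 0.89 h = 1,486 Wh = 1.486 kWh
Total energy = 0.1432 + 0.152 + 1.486 = 1.781 kWh
Cost = 1.781 kWh × €0.355 = €0.63

€0.63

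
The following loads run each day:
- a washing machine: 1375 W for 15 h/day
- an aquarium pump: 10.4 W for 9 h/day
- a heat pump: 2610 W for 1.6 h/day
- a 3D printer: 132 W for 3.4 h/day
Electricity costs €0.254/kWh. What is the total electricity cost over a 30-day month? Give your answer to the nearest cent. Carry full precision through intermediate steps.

washing machine: 1375 W × 15 h × 30 d = 618,750 Wh = 618.8 kWh
aquarium pump: 10.4 W × 9 h × 30 d = 2,808 Wh = 2.808 kWh
heat pump: 2610 W × 1.6 h × 30 d = 125,280 Wh = 125.3 kWh
3D printer: 132 W × 3.4 h × 30 d = 13,464 Wh = 13.46 kWh
Total energy = 618.8 + 2.808 + 125.3 + 13.46 = 760.3 kWh
Cost = 760.3 kWh × €0.254 = €193.12

€193.12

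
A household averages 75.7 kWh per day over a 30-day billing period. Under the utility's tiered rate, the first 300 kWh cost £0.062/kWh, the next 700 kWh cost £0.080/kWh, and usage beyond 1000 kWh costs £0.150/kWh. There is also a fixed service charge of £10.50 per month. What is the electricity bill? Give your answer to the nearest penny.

Usage = 75.7 kWh/day × 30 days = 2271 kWh
First 300 kWh × £0.062 = £18.60
Next 700 kWh × £0.080 = £56.00
Remaining 1271 kWh × £0.150 = £190.65
Energy charge = £265.25; + service £10.50 = £275.75

£275.75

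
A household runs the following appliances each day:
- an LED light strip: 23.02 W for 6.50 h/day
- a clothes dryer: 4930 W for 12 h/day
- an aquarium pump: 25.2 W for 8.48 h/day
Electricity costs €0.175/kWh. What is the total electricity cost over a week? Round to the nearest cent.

€72.92

LED light strip: 23.02 W × 6.50 h × 7 d = 1,047 Wh = 1.047 kWh
clothes dryer: 4930 W × 12 h × 7 d = 414,120 Wh = 414.1 kWh
aquarium pump: 25.2 W × 8.48 h × 7 d = 1,496 Wh = 1.496 kWh
Total energy = 1.047 + 414.1 + 1.496 = 416.7 kWh
Cost = 416.7 kWh × €0.175 = €72.92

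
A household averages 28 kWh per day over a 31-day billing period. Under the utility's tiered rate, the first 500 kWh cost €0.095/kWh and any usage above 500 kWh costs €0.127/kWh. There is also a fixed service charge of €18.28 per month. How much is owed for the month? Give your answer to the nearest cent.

Usage = 28 kWh/day × 31 days = 868 kWh
First 500 kWh × €0.095 = €47.50
Remaining 368 kWh × €0.127 = €46.74
Energy charge = €94.24; + service €18.28 = €112.52

€112.52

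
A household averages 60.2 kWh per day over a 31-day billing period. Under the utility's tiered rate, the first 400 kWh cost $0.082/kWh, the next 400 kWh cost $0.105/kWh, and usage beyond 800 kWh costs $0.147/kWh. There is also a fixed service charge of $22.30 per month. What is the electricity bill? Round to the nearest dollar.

$254

Usage = 60.2 kWh/day × 31 days = 1866.2 kWh
First 400 kWh × $0.082 = $32.80
Next 400 kWh × $0.105 = $42.00
Remaining 1066.2 kWh × $0.147 = $156.73
Energy charge = $231.53; + service $22.30 = $253.83 ≈ $254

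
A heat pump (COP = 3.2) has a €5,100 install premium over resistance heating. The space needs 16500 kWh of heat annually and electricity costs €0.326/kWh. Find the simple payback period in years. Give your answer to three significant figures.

Resistance: 16500 kWh × €0.326 = €5,379.00/yr
Heat pump: 16500 / 3.2 = 5156 kWh in → × €0.326 = €1,680.94/yr
Annual savings = €3,698.06
Payback = €5,100 / €3,698.06 = 1.38 years

1.38 years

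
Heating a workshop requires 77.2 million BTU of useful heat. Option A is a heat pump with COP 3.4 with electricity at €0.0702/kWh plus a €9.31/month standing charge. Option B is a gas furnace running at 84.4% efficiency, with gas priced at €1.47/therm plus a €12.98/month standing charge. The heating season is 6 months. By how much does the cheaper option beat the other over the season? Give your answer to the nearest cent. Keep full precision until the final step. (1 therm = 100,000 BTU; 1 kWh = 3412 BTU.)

€899.46

Heat load = 77.2 × 10⁶ BTU = 77,200,000 BTU
Gas: input = 77,200,000 / 0.844 = 91,469,194 BTU = 914.7 therm → 914.7 × €1.47 = €1,344.60; + 6 × €12.98 standing = €1,422.48
Heat pump: 77,200,000 BTU / 3412 = 22,630 kWh heat; / 3.4 = 6,655 kWh in → × €0.0702 = €467.16; + 6 × €9.31 standing = €523.02
Difference = |€1,422.48 − €523.02| = €899.46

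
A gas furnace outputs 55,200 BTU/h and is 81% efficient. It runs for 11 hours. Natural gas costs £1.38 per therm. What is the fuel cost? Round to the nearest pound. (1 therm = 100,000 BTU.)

Heat delivered = 55,200 BTU/h × 11 h = 607,200 BTU
Gas input = 607,200 / 0.81 = 749,630 BTU
= 749,630 / 100,000 = 7.496 therm
Cost = 7.496 × £1.38/therm = £10.34 ≈ £10

£10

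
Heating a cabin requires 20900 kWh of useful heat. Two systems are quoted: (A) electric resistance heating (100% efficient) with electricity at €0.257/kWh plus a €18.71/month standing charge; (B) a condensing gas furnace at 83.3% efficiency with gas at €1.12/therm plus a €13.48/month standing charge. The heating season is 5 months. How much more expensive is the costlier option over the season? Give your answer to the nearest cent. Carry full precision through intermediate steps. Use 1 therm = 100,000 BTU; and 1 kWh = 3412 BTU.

Heat load = 20900 kWh × 3412 = 71,310,800 BTU
Gas: input = 71,310,800 / 0.833 = 85,607,203 BTU = 856.1 therm → 856.1 × €1.12 = €958.80; + 5 × €13.48 standing = €1,026.20
Electric: 71,310,800 BTU / 3412 = 20,900 kWh → × €0.257 = €5,371.30; + 5 × €18.71 standing = €5,464.85
Difference = |€1,026.20 − €5,464.85| = €4,438.65

€4438.65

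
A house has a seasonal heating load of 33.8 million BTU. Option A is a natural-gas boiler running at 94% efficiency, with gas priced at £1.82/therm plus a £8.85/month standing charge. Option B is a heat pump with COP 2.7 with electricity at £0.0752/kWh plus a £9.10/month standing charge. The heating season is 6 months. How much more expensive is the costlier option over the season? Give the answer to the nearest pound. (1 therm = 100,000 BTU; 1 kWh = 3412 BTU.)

£377

Heat load = 33.8 × 10⁶ BTU = 33,800,000 BTU
Gas: input = 33,800,000 / 0.94 = 35,957,447 BTU = 359.6 therm → 359.6 × £1.82 = £654.43; + 6 × £8.85 standing = £707.53
Heat pump: 33,800,000 BTU / 3412 = 9,906 kWh heat; / 2.7 = 3,669 kWh in → × £0.0752 = £275.91; + 6 × £9.10 standing = £330.51
Difference = |£707.53 − £330.51| = £377.02 ≈ £377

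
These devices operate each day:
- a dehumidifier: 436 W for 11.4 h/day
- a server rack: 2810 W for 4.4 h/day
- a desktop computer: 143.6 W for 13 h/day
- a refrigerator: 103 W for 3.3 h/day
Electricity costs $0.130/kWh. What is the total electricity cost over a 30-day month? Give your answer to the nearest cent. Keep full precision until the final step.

dehumidifier: 436 W × 11.4 h × 30 d = 149,112 Wh = 149.1 kWh
server rack: 2810 W × 4.4 h × 30 d = 370,920 Wh = 370.9 kWh
desktop computer: 143.6 W × 13 h × 30 d = 56,004 Wh = 56 kWh
refrigerator: 103 W × 3.3 h × 30 d = 10,197 Wh = 10.2 kWh
Total energy = 149.1 + 370.9 + 56 + 10.2 = 586.2 kWh
Cost = 586.2 kWh × $0.130 = $76.21

$76.21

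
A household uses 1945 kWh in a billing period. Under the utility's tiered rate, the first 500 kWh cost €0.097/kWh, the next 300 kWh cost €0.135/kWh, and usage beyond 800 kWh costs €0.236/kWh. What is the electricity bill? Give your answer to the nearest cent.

First 500 kWh × €0.097 = €48.50
Next 300 kWh × €0.135 = €40.50
Remaining 1145 kWh × €0.236 = €270.22
Total = €359.22

€359.22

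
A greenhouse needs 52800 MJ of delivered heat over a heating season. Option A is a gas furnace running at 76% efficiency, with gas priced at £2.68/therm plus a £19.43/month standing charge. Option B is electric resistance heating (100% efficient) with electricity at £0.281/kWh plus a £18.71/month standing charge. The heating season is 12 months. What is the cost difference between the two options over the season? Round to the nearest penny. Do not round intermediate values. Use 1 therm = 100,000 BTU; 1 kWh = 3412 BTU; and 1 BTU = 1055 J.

£2348.25

Heat load = 52800 MJ = 52,800,000,000 J / 1055 = 50,047,393 BTU
Gas: input = 50,047,393 / 0.76 = 65,851,833 BTU = 658.5 therm → 658.5 × £2.68 = £1,764.83; + 12 × £19.43 standing = £1,997.99
Electric: 50,047,393 BTU / 3412 = 14,670 kWh → × £0.281 = £4,121.72; + 12 × £18.71 standing = £4,346.24
Difference = |£1,997.99 − £4,346.24| = £2,348.25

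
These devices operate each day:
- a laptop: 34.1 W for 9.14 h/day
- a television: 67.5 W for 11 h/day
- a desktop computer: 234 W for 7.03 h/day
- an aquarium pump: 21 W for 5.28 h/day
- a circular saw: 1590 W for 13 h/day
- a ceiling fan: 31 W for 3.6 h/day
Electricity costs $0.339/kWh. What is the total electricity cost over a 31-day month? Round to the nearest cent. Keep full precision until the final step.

$247.92

laptop: 34.1 W × 9.14 h × 31 d = 9,662 Wh = 9.662 kWh
television: 67.5 W × 11 h × 31 d = 23,018 Wh = 23.02 kWh
desktop computer: 234 W × 7.03 h × 31 d = 50,996 Wh = 51 kWh
aquarium pump: 21 W × 5.28 h × 31 d = 3,437 Wh = 3.437 kWh
circular saw: 1590 W × 13 h × 31 d = 640,770 Wh = 640.8 kWh
ceiling fan: 31 W × 3.6 h × 31 d = 3,460 Wh = 3.46 kWh
Total energy = 9.662 + 23.02 + 51 + 3.437 + 640.8 + 3.46 = 731.3 kWh
Cost = 731.3 kWh × $0.339 = $247.92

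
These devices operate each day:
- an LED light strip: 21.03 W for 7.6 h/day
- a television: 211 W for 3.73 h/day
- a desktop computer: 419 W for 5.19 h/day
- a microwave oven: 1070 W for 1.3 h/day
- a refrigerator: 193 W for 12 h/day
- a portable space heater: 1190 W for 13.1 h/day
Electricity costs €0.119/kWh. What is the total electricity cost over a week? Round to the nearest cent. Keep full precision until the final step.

€18.67

LED light strip: 21.03 W × 7.6 h × 7 d = 1,119 Wh = 1.119 kWh
television: 211 W × 3.73 h × 7 d = 5,509 Wh = 5.509 kWh
desktop computer: 419 W × 5.19 h × 7 d = 15,222 Wh = 15.22 kWh
microwave oven: 1070 W × 1.3 h × 7 d = 9,737 Wh = 9.737 kWh
refrigerator: 193 W × 12 h × 7 d = 16,212 Wh = 16.21 kWh
portable space heater: 1190 W × 13.1 h × 7 d = 109,123 Wh = 109.1 kWh
Total energy = 1.119 + 5.509 + 15.22 + 9.737 + 16.21 + 109.1 = 156.9 kWh
Cost = 156.9 kWh × €0.119 = €18.67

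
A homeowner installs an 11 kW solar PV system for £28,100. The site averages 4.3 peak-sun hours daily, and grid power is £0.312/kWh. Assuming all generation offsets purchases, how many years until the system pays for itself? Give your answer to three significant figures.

5.22 years

Daily generation = 11 kW × 4.3 h = 47.3 kWh
Annual generation = 47.3 × 365 = 17264 kWh
Annual savings = 17264 × £0.312 = £5,386.52
Payback = £28,100 / £5,386.52 = 5.22 years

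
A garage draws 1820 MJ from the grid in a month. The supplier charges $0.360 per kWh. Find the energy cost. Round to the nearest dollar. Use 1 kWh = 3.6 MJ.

$182

1820 MJ × (0.27778 kWh/MJ) = 505.6 kWh
Cost = 505.6 kWh × $0.360/kWh = $182.00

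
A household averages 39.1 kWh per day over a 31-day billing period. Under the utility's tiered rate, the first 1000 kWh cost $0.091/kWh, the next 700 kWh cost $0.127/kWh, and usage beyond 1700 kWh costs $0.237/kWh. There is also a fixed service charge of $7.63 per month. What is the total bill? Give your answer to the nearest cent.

$125.57

Usage = 39.1 kWh/day × 31 days = 1212.1 kWh
First 1000 kWh × $0.091 = $91.00
Next 212.1 kWh × $0.127 = $26.94
Remaining tier: 0 kWh (not reached)
Energy charge = $117.94; + service $7.63 = $125.57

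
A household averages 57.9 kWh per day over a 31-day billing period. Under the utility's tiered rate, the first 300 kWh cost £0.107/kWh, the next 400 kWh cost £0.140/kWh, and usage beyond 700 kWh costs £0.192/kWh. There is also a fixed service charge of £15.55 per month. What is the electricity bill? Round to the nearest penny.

£313.87

Usage = 57.9 kWh/day × 31 days = 1794.9 kWh
First 300 kWh × £0.107 = £32.10
Next 400 kWh × £0.140 = £56.00
Remaining 1094.9 kWh × £0.192 = £210.22
Energy charge = £298.32; + service £15.55 = £313.87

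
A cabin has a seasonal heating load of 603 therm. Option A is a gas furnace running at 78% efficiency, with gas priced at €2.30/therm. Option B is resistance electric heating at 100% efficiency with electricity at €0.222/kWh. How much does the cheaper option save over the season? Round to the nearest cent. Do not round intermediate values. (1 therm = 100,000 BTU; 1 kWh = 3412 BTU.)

Heat load = 603 therm × 100,000 = 60,300,000 BTU
Gas: input = 60,300,000 / 0.78 = 77,307,692 BTU = 773.1 therm → 773.1 × €2.30 = €1,778.08
Electric: 60,300,000 BTU / 3412 = 17,670 kWh → × €0.222 = €3,923.39
Difference = |€1,778.08 − €3,923.39| = €2,145.31

€2145.31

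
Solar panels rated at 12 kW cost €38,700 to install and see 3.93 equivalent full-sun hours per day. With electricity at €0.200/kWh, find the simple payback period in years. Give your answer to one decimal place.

Daily generation = 12 kW × 3.93 h = 47.16 kWh
Annual generation = 47.16 × 365 = 17213 kWh
Annual savings = 17213 × €0.200 = €3,442.68
Payback = €38,700 / €3,442.68 = 11.2 years

11.2 years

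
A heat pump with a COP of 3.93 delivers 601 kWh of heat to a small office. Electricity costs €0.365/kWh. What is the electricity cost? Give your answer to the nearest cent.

€55.82

Electrical input = 601 kWh / 3.93 = 152.9 kWh
Cost = 152.9 × €0.365/kWh = €55.82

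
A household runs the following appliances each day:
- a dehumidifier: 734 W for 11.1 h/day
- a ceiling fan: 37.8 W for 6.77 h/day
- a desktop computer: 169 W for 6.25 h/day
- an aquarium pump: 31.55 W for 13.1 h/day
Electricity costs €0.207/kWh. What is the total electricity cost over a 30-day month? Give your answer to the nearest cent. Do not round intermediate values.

€61.31

dehumidifier: 734 W × 11.1 h × 30 d = 244,422 Wh = 244.4 kWh
ceiling fan: 37.8 W × 6.77 h × 30 d = 7,677 Wh = 7.677 kWh
desktop computer: 169 W × 6.25 h × 30 d = 31,688 Wh = 31.69 kWh
aquarium pump: 31.55 W × 13.1 h × 30 d = 12,399 Wh = 12.4 kWh
Total energy = 244.4 + 7.677 + 31.69 + 12.4 = 296.2 kWh
Cost = 296.2 kWh × €0.207 = €61.31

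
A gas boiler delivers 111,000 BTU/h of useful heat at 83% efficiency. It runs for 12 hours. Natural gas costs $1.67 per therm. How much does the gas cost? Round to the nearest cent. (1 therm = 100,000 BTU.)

Heat delivered = 111,000 BTU/h × 12 h = 1,332,000 BTU
Gas input = 1,332,000 / 0.83 = 1,604,819 BTU
= 1,604,819 / 100,000 = 16.05 therm
Cost = 16.05 × $1.67/therm = $26.80

$26.80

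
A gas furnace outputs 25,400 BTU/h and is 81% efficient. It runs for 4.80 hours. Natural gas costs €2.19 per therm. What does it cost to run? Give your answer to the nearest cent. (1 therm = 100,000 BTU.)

€3.30

Heat delivered = 25,400 BTU/h × 4.80 h = 121,920 BTU
Gas input = 121,920 / 0.810 = 150,519 BTU
= 150,519 / 100,000 = 1.505 therm
Cost = 1.505 × €2.19/therm = €3.30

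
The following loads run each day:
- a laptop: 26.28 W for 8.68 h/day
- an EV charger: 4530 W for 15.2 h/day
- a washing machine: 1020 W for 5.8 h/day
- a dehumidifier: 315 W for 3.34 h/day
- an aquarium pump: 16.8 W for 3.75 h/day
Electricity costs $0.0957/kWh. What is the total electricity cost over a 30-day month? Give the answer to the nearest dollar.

$219

laptop: 26.28 W × 8.68 h × 30 d = 6,843 Wh = 6.843 kWh
EV charger: 4530 W × 15.2 h × 30 d = 2,065,680 Wh = 2,066 kWh
washing machine: 1020 W × 5.8 h × 30 d = 177,480 Wh = 177.5 kWh
dehumidifier: 315 W × 3.34 h × 30 d = 31,563 Wh = 31.56 kWh
aquarium pump: 16.8 W × 3.75 h × 30 d = 1,890 Wh = 1.89 kWh
Total energy = 6.843 + 2,066 + 177.5 + 31.56 + 1.89 = 2,283 kWh
Cost = 2,283 kWh × $0.0957 = $218.53 ≈ $219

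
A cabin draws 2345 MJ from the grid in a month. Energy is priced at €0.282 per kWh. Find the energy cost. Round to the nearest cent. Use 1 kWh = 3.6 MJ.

€183.69

2345 MJ × (0.27778 kWh/MJ) = 651.4 kWh
Cost = 651.4 kWh × €0.282/kWh = €183.69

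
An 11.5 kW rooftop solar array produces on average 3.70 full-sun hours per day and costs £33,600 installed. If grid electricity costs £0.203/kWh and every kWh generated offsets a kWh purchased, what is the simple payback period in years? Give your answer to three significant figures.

Daily generation = 11.5 kW × 3.70 h = 42.55 kWh
Annual generation = 42.55 × 365 = 15531 kWh
Annual savings = 15531 × £0.203 = £3,152.74
Payback = £33,600 / £3,152.74 = 10.7 years

10.7 years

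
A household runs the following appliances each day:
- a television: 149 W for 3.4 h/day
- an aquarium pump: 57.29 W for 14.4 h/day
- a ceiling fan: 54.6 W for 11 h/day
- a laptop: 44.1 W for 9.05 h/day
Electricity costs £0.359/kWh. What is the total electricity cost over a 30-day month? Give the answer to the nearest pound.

television: 149 W × 3.4 h × 30 d = 15,198 Wh = 15.2 kWh
aquarium pump: 57.29 W × 14.4 h × 30 d = 24,749 Wh = 24.75 kWh
ceiling fan: 54.6 W × 11 h × 30 d = 18,018 Wh = 18.02 kWh
laptop: 44.1 W × 9.05 h × 30 d = 11,973 Wh = 11.97 kWh
Total energy = 15.2 + 24.75 + 18.02 + 11.97 = 69.94 kWh
Cost = 69.94 kWh × £0.359 = £25.11 ≈ £25

£25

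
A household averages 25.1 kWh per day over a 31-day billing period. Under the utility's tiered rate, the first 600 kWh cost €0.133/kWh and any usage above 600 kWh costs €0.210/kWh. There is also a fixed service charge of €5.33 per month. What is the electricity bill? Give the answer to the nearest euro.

€123

Usage = 25.1 kWh/day × 31 days = 778.1 kWh
First 600 kWh × €0.133 = €79.80
Remaining 178.1 kWh × €0.210 = €37.40
Energy charge = €117.20; + service €5.33 = €122.53 ≈ €123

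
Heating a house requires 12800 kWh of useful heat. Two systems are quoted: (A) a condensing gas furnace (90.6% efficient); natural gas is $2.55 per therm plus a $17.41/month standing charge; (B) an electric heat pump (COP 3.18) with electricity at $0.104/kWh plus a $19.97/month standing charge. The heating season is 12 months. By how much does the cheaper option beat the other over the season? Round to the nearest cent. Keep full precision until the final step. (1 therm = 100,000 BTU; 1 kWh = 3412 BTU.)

Heat load = 12800 kWh × 3412 = 43,673,600 BTU
Gas: input = 43,673,600 / 0.906 = 48,204,857 BTU = 482 therm → 482 × $2.55 = $1,229.22; + 12 × $17.41 standing = $1,438.14
Heat pump: 43,673,600 BTU / 3412 = 12,800 kWh heat; / 3.18 = 4,025 kWh in → × $0.104 = $418.62; + 12 × $19.97 standing = $658.26
Difference = |$1,438.14 − $658.26| = $779.89

$779.89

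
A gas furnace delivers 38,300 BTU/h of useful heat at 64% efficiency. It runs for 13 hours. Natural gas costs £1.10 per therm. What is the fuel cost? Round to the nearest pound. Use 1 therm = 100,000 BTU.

£9

Heat delivered = 38,300 BTU/h × 13 h = 497,900 BTU
Gas input = 497,900 / 0.64 = 777,969 BTU
= 777,969 / 100,000 = 7.78 therm
Cost = 7.78 × £1.10/therm = £8.56 ≈ £9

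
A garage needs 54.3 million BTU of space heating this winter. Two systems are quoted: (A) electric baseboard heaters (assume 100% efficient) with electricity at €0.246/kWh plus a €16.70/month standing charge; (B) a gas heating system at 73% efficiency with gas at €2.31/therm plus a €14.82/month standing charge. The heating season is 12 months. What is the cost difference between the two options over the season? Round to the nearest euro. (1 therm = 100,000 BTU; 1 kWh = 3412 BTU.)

Heat load = 54.3 × 10⁶ BTU = 54,300,000 BTU
Gas: input = 54,300,000 / 0.73 = 74,383,562 BTU = 743.8 therm → 743.8 × €2.31 = €1,718.26; + 12 × €14.82 standing = €1,896.10
Electric: 54,300,000 BTU / 3412 = 15,910 kWh → × €0.246 = €3,914.95; + 12 × €16.70 standing = €4,115.35
Difference = |€1,896.10 − €4,115.35| = €2,219.25 ≈ €2219

€2219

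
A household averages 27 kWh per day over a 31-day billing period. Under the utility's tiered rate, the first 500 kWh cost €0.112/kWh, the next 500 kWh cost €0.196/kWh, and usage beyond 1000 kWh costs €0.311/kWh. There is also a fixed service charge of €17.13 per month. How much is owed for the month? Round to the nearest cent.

€139.18

Usage = 27 kWh/day × 31 days = 837 kWh
First 500 kWh × €0.112 = €56.00
Next 337 kWh × €0.196 = €66.05
Remaining tier: 0 kWh (not reached)
Energy charge = €122.05; + service €17.13 = €139.18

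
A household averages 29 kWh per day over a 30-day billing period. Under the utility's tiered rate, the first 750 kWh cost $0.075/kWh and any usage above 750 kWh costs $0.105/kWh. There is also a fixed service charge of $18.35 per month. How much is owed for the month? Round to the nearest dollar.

$87

Usage = 29 kWh/day × 30 days = 870 kWh
First 750 kWh × $0.075 = $56.25
Remaining 120 kWh × $0.105 = $12.60
Energy charge = $68.85; + service $18.35 = $87.20 ≈ $87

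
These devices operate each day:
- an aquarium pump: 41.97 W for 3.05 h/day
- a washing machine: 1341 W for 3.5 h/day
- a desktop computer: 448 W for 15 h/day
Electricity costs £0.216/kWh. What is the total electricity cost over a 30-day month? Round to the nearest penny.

aquarium pump: 41.97 W × 3.05 h × 30 d = 3,840 Wh = 3.84 kWh
washing machine: 1341 W × 3.5 h × 30 d = 140,805 Wh = 140.8 kWh
desktop computer: 448 W × 15 h × 30 d = 201,600 Wh = 201.6 kWh
Total energy = 3.84 + 140.8 + 201.6 = 346.2 kWh
Cost = 346.2 kWh × £0.216 = £74.79

£74.79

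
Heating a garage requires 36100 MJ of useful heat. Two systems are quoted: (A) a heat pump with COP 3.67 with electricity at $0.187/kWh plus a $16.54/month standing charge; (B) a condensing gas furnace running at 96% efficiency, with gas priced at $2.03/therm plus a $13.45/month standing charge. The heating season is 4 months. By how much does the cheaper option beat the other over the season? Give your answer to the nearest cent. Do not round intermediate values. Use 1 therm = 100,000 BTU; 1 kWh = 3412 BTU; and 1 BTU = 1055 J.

$200.21

Heat load = 36100 MJ = 36,100,000,000 J / 1055 = 34,218,009 BTU
Gas: input = 34,218,009 / 0.96 = 35,643,760 BTU = 356.4 therm → 356.4 × $2.03 = $723.57; + 4 × $13.45 standing = $777.37
Heat pump: 34,218,009 BTU / 3412 = 10,030 kWh heat; / 3.67 = 2,733 kWh in → × $0.187 = $511.00; + 4 × $16.54 standing = $577.16
Difference = |$777.37 − $577.16| = $200.21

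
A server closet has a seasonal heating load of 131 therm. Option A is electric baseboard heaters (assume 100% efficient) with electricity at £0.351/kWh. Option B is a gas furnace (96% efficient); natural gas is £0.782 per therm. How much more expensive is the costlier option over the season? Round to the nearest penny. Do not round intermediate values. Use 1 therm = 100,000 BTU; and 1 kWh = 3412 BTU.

£1240.92

Heat load = 131 therm × 100,000 = 13,100,000 BTU
Gas: input = 13,100,000 / 0.96 = 13,645,833 BTU = 136.5 therm → 136.5 × £0.782 = £106.71
Electric: 13,100,000 BTU / 3412 = 3,839 kWh → × £0.351 = £1,347.63
Difference = |£106.71 − £1,347.63| = £1,240.92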